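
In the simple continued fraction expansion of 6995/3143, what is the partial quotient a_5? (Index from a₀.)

6995 = 2·3143 + 709   →  a_0 = 2
3143 = 4·709 + 307   →  a_1 = 4
709 = 2·307 + 95   →  a_2 = 2
307 = 3·95 + 22   →  a_3 = 3
95 = 4·22 + 7   →  a_4 = 4
22 = 3·7 + 1   →  a_5 = 3

3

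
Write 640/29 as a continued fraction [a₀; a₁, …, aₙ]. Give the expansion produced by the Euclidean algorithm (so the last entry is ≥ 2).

640 = 22×29 + 2
29 = 14×2 + 1
2 = 2×1 + 0  (stop)
So 640/29 = [22; 14, 2].

[22; 14, 2]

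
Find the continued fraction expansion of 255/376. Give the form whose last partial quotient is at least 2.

255 = 0·376 + 255
376 = 1·255 + 121
255 = 2·121 + 13
121 = 9·13 + 4
13 = 3·4 + 1
4 = 4·1 + 0  (stop)
So 255/376 = [0; 1, 2, 9, 3, 4].

[0; 1, 2, 9, 3, 4]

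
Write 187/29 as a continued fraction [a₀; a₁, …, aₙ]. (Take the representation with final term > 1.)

[6; 2, 4, 3]

187 = 6×29 + 13
29 = 2×13 + 3
13 = 4×3 + 1
3 = 3×1 + 0  (stop)
So 187/29 = [6; 2, 4, 3].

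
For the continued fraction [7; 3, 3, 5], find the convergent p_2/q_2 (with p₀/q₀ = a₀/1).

Using pₖ = aₖpₖ₋₁ + pₖ₋₂, qₖ = aₖqₖ₋₁ + qₖ₋₂ (with p₋₁=1, p₋₂=0, q₋₁=0, q₋₂=1):
  k=0: a=7, p=7, q=1
  k=1: a=3, p=22, q=3
  k=2: a=3, p=73, q=10

73/10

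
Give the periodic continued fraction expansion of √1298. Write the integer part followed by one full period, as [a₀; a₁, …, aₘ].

a₀ = ⌊√1298⌋ = 36.
With m₀=0, d₀=1 and mₖ₊₁ = dₖaₖ − mₖ, dₖ₊₁ = (n − mₖ₊₁²)/dₖ, aₖ₊₁ = ⌊(a₀+mₖ₊₁)/dₖ₊₁⌋:
  k=1: m=36, d=2, a=36
  k=2: m=36, d=1, a=72
d=1 and a=2a₀=72 at k=2, so the next step gives (m, d) = (36, 2) again — its k=1 value — and the period has length 2.

[36; 36, 72]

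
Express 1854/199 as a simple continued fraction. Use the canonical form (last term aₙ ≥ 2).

[9; 3, 6, 3, 3]

1854 = 9·199 + 63
199 = 3·63 + 10
63 = 6·10 + 3
10 = 3·3 + 1
3 = 3·1 + 0  (stop)
So 1854/199 = [9; 3, 6, 3, 3].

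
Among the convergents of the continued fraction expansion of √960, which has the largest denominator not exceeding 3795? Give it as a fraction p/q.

117150/3781

√960 = [30; 1, 60, …] (period length 2).
Convergents:
  p_0/q_0 = 30/1
  p_1/q_1 = 31/1
  p_2/q_2 = 1890/61
  p_3/q_3 = 1921/62
  p_4/q_4 = 117150/3781
  p_5/q_5 = 119071/3843
q_4 = 3781 ≤ 3795 < 3843 = q_5, so the answer is 117150/3781.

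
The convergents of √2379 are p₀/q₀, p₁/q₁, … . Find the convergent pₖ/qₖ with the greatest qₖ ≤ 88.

√2379 = [48; 1, 3, 2, 3, 1, 96, …] (period length 6).
Convergents:
  p_0/q_0 = 48/1
  p_1/q_1 = 49/1
  p_2/q_2 = 195/4
  p_3/q_3 = 439/9
  p_4/q_4 = 1512/31
  p_5/q_5 = 1951/40
  p_6/q_6 = 188808/3871
q_5 = 40 ≤ 88 < 3871 = q_6, so the answer is 1951/40.

1951/40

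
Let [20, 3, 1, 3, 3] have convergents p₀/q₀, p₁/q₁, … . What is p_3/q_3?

304/15

Using pₖ = aₖpₖ₋₁ + pₖ₋₂, qₖ = aₖqₖ₋₁ + qₖ₋₂ (with p₋₁=1, p₋₂=0, q₋₁=0, q₋₂=1):
  k=0: a=20, p=20, q=1
  k=1: a=3, p=61, q=3
  k=2: a=1, p=81, q=4
  k=3: a=3, p=304, q=15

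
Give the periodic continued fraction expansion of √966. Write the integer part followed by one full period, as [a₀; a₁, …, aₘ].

[31; 12, 2, 2, 2, 12, 62]

a₀ = ⌊√966⌋ = 31.
With m₀=0, d₀=1 and mₖ₊₁ = dₖaₖ − mₖ, dₖ₊₁ = (n − mₖ₊₁²)/dₖ, aₖ₊₁ = ⌊(a₀+mₖ₊₁)/dₖ₊₁⌋:
  k=1: m=31, d=5, a=12
  k=2: m=29, d=25, a=2
  k=3: m=21, d=21, a=2
  k=4: m=21, d=25, a=2
  k=5: m=29, d=5, a=12
  k=6: m=31, d=1, a=62
d=1 and a=2a₀=62 at k=6, so the next step gives (m, d) = (31, 5) again — its k=1 value — and the period has length 6.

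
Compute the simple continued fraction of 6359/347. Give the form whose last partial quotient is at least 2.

6359 = 18*347 + 113
347 = 3*113 + 8
113 = 14*8 + 1
8 = 8*1 + 0  (stop)
So 6359/347 = [18; 3, 14, 8].

[18; 3, 14, 8]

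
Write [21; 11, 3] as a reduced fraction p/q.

Using pₖ = aₖpₖ₋₁ + pₖ₋₂ and qₖ = aₖqₖ₋₁ + qₖ₋₂:
  k=0: a=21, p=21, q=1
  k=1: a=11, p=232, q=11
  k=2: a=3, p=717, q=34

717/34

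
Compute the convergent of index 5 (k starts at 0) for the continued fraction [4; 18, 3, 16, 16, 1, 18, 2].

Using pₖ = aₖpₖ₋₁ + pₖ₋₂, qₖ = aₖqₖ₋₁ + qₖ₋₂ (with p₋₁=1, p₋₂=0, q₋₁=0, q₋₂=1):
  k=0: a=4, p=4, q=1
  k=1: a=18, p=73, q=18
  k=2: a=3, p=223, q=55
  k=3: a=16, p=3641, q=898
  k=4: a=16, p=58479, q=14423
  k=5: a=1, p=62120, q=15321

62120/15321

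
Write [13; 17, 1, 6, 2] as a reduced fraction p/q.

3499/268

Fold from the inside: start with 2/1.
  6 + 1/2 = 13/2
  1 + 2/13 = 15/13
  17 + 13/15 = 268/15
  13 + 15/268 = 3499/268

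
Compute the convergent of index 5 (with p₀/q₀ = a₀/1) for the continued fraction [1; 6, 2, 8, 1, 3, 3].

Using pₖ = aₖpₖ₋₁ + pₖ₋₂, qₖ = aₖqₖ₋₁ + qₖ₋₂ (with p₋₁=1, p₋₂=0, q₋₁=0, q₋₂=1):
  k=0: a=1, p=1, q=1
  k=1: a=6, p=7, q=6
  k=2: a=2, p=15, q=13
  k=3: a=8, p=127, q=110
  k=4: a=1, p=142, q=123
  k=5: a=3, p=553, q=479

553/479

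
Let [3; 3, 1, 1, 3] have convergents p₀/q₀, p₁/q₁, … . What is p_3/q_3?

Using pₖ = aₖpₖ₋₁ + pₖ₋₂, qₖ = aₖqₖ₋₁ + qₖ₋₂ (with p₋₁=1, p₋₂=0, q₋₁=0, q₋₂=1):
  k=0: a=3, p=3, q=1
  k=1: a=3, p=10, q=3
  k=2: a=1, p=13, q=4
  k=3: a=1, p=23, q=7

23/7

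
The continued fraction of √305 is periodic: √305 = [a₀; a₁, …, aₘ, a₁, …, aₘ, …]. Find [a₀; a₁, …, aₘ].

[17; 2, 6, 2, 34]

a₀ = ⌊√305⌋ = 17.
With m₀=0, d₀=1 and mₖ₊₁ = dₖaₖ − mₖ, dₖ₊₁ = (n − mₖ₊₁²)/dₖ, aₖ₊₁ = ⌊(a₀+mₖ₊₁)/dₖ₊₁⌋:
  k=1: m=17, d=16, a=2
  k=2: m=15, d=5, a=6
  k=3: m=15, d=16, a=2
  k=4: m=17, d=1, a=34
d=1 and a=2a₀=34 at k=4, so the next step gives (m, d) = (17, 16) again — its k=1 value — and the period has length 4.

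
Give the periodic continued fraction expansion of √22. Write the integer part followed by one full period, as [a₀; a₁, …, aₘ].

[4; 1, 2, 4, 2, 1, 8]

a₀ = ⌊√22⌋ = 4.
With m₀=0, d₀=1 and mₖ₊₁ = dₖaₖ − mₖ, dₖ₊₁ = (n − mₖ₊₁²)/dₖ, aₖ₊₁ = ⌊(a₀+mₖ₊₁)/dₖ₊₁⌋:
  k=1: m=4, d=6, a=1
  k=2: m=2, d=3, a=2
  k=3: m=4, d=2, a=4
  k=4: m=4, d=3, a=2
  k=5: m=2, d=6, a=1
  k=6: m=4, d=1, a=8
d=1 and a=2a₀=8 at k=6, so the next step gives (m, d) = (4, 6) again — its k=1 value — and the period has length 6.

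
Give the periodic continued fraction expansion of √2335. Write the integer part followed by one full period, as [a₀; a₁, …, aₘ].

a₀ = ⌊√2335⌋ = 48.

[48; 3, 9, 3, 96]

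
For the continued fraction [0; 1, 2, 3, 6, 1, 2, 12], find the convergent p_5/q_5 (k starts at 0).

Using pₖ = aₖpₖ₋₁ + pₖ₋₂, qₖ = aₖqₖ₋₁ + qₖ₋₂ (with p₋₁=1, p₋₂=0, q₋₁=0, q₋₂=1):
  k=0: a=0, p=0, q=1
  k=1: a=1, p=1, q=1
  k=2: a=2, p=2, q=3
  k=3: a=3, p=7, q=10
  k=4: a=6, p=44, q=63
  k=5: a=1, p=51, q=73

51/73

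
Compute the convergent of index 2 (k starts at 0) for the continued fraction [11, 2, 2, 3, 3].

57/5

Using pₖ = aₖpₖ₋₁ + pₖ₋₂, qₖ = aₖqₖ₋₁ + qₖ₋₂ (with p₋₁=1, p₋₂=0, q₋₁=0, q₋₂=1):
  k=0: a=11, p=11, q=1
  k=1: a=2, p=23, q=2
  k=2: a=2, p=57, q=5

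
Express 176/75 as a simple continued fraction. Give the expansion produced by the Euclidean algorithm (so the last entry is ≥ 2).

[2; 2, 1, 7, 1, 2]

176 = 2×75 + 26
75 = 2×26 + 23
26 = 1×23 + 3
23 = 7×3 + 2
3 = 1×2 + 1
2 = 2×1 + 0  (stop)
So 176/75 = [2; 2, 1, 7, 1, 2].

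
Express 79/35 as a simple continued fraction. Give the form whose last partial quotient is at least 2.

79 = 2×35 + 9
35 = 3×9 + 8
9 = 1×8 + 1
8 = 8×1 + 0  (stop)
So 79/35 = [2; 3, 1, 8].

[2; 3, 1, 8]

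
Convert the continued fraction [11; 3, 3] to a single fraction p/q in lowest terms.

Fold from the inside: start with 3/1.
  3 + 1/3 = 10/3
  11 + 3/10 = 113/10

113/10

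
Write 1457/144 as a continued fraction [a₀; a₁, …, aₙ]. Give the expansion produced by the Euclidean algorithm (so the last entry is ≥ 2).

1457 = 10*144 + 17
144 = 8*17 + 8
17 = 2*8 + 1
8 = 8*1 + 0  (stop)
So 1457/144 = [10; 8, 2, 8].

[10; 8, 2, 8]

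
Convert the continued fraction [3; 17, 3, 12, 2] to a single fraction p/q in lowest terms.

Using pₖ = aₖpₖ₋₁ + pₖ₋₂ and qₖ = aₖqₖ₋₁ + qₖ₋₂:
  k=0: a=3, p=3, q=1
  k=1: a=17, p=52, q=17
  k=2: a=3, p=159, q=52
  k=3: a=12, p=1960, q=641
  k=4: a=2, p=4079, q=1334

4079/1334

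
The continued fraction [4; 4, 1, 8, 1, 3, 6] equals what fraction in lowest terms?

Using pₖ = aₖpₖ₋₁ + pₖ₋₂ and qₖ = aₖqₖ₋₁ + qₖ₋₂:
  k=0: a=4, p=4, q=1
  k=1: a=4, p=17, q=4
  k=2: a=1, p=21, q=5
  k=3: a=8, p=185, q=44
  k=4: a=1, p=206, q=49
  k=5: a=3, p=803, q=191
  k=6: a=6, p=5024, q=1195

5024/1195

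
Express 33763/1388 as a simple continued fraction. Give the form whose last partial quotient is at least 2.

[24; 3, 12, 1, 7, 1, 3]

33763 = 24×1388 + 451
1388 = 3×451 + 35
451 = 12×35 + 31
35 = 1×31 + 4
31 = 7×4 + 3
4 = 1×3 + 1
3 = 3×1 + 0  (stop)
So 33763/1388 = [24; 3, 12, 1, 7, 1, 3].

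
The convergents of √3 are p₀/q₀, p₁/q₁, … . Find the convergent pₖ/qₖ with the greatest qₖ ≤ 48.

71/41

√3 = [1; 1, 2, …] (period length 2).
Convergents:
  p_0/q_0 = 1/1
  p_1/q_1 = 2/1
  p_2/q_2 = 5/3
  p_3/q_3 = 7/4
  p_4/q_4 = 19/11
  p_5/q_5 = 26/15
  p_6/q_6 = 71/41
  p_7/q_7 = 97/56
q_6 = 41 ≤ 48 < 56 = q_7, so the answer is 71/41.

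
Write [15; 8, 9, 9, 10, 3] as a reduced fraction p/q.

Using pₖ = aₖpₖ₋₁ + pₖ₋₂ and qₖ = aₖqₖ₋₁ + qₖ₋₂:
  k=0: a=15, p=15, q=1
  k=1: a=8, p=121, q=8
  k=2: a=9, p=1104, q=73
  k=3: a=9, p=10057, q=665
  k=4: a=10, p=101674, q=6723
  k=5: a=3, p=315079, q=20834

315079/20834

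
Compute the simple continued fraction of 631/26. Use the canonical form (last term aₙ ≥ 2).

631 = 24*26 + 7
26 = 3*7 + 5
7 = 1*5 + 2
5 = 2*2 + 1
2 = 2*1 + 0  (stop)
So 631/26 = [24; 3, 1, 2, 2].

[24; 3, 1, 2, 2]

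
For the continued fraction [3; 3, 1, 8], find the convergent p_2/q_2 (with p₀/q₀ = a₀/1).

Using pₖ = aₖpₖ₋₁ + pₖ₋₂, qₖ = aₖqₖ₋₁ + qₖ₋₂ (with p₋₁=1, p₋₂=0, q₋₁=0, q₋₂=1):
  k=0: a=3, p=3, q=1
  k=1: a=3, p=10, q=3
  k=2: a=1, p=13, q=4

13/4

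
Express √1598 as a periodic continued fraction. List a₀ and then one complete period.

[39; 1, 38, 1, 78]

a₀ = ⌊√1598⌋ = 39.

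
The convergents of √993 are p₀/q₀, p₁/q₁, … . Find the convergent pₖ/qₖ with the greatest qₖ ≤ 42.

√993 = [31; 1, 1, 20, 1, 1, 62, …] (period length 6).
Convergents:
  p_0/q_0 = 31/1
  p_1/q_1 = 32/1
  p_2/q_2 = 63/2
  p_3/q_3 = 1292/41
  p_4/q_4 = 1355/43
q_3 = 41 ≤ 42 < 43 = q_4, so the answer is 1292/41.

1292/41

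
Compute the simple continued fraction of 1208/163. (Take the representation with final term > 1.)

[7; 2, 2, 3, 4, 2]

1208 = 7*163 + 67
163 = 2*67 + 29
67 = 2*29 + 9
29 = 3*9 + 2
9 = 4*2 + 1
2 = 2*1 + 0  (stop)
So 1208/163 = [7; 2, 2, 3, 4, 2].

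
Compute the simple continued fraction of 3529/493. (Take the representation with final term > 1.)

3529 = 7×493 + 78
493 = 6×78 + 25
78 = 3×25 + 3
25 = 8×3 + 1
3 = 3×1 + 0  (stop)
So 3529/493 = [7; 6, 3, 8, 3].

[7; 6, 3, 8, 3]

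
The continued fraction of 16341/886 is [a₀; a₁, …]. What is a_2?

3

16341 = 18·886 + 393   →  a_0 = 18
886 = 2·393 + 100   →  a_1 = 2
393 = 3·100 + 93   →  a_2 = 3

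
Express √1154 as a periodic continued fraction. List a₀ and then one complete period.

[33; 1, 32, 1, 66]

a₀ = ⌊√1154⌋ = 33.
With m₀=0, d₀=1 and mₖ₊₁ = dₖaₖ − mₖ, dₖ₊₁ = (n − mₖ₊₁²)/dₖ, aₖ₊₁ = ⌊(a₀+mₖ₊₁)/dₖ₊₁⌋:
  k=1: m=33, d=65, a=1
  k=2: m=32, d=2, a=32
  k=3: m=32, d=65, a=1
  k=4: m=33, d=1, a=66
d=1 and a=2a₀=66 at k=4, so the next step gives (m, d) = (33, 65) again — its k=1 value — and the period has length 4.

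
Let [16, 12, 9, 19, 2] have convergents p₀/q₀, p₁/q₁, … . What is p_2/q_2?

1753/109

Using pₖ = aₖpₖ₋₁ + pₖ₋₂, qₖ = aₖqₖ₋₁ + qₖ₋₂ (with p₋₁=1, p₋₂=0, q₋₁=0, q₋₂=1):
  k=0: a=16, p=16, q=1
  k=1: a=12, p=193, q=12
  k=2: a=9, p=1753, q=109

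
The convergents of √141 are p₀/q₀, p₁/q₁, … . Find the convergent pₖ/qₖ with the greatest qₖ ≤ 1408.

15781/1329

√141 = [11; 1, 6, 1, 22, …] (period length 4).
Convergents:
  p_0/q_0 = 11/1
  p_1/q_1 = 12/1
  p_2/q_2 = 83/7
  p_3/q_3 = 95/8
  p_4/q_4 = 2173/183
  p_5/q_5 = 2268/191
  p_6/q_6 = 15781/1329
  p_7/q_7 = 18049/1520
q_6 = 1329 ≤ 1408 < 1520 = q_7, so the answer is 15781/1329.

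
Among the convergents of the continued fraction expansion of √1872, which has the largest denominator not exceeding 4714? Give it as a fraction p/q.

√1872 = [43; 3, 1, 3, 86, …] (period length 4).
Convergents:
  p_0/q_0 = 43/1
  p_1/q_1 = 130/3
  p_2/q_2 = 173/4
  p_3/q_3 = 649/15
  p_4/q_4 = 55987/1294
  p_5/q_5 = 168610/3897
  p_6/q_6 = 224597/5191
q_5 = 3897 ≤ 4714 < 5191 = q_6, so the answer is 168610/3897.

168610/3897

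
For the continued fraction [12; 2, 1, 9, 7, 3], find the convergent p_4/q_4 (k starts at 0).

Using pₖ = aₖpₖ₋₁ + pₖ₋₂, qₖ = aₖqₖ₋₁ + qₖ₋₂ (with p₋₁=1, p₋₂=0, q₋₁=0, q₋₂=1):
  k=0: a=12, p=12, q=1
  k=1: a=2, p=25, q=2
  k=2: a=1, p=37, q=3
  k=3: a=9, p=358, q=29
  k=4: a=7, p=2543, q=206

2543/206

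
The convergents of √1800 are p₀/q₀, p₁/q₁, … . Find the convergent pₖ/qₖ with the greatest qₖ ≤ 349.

√1800 = [42; 2, 2, 1, 8, 1, 2, 2, 84, …] (period length 8).
Convergents:
  p_0/q_0 = 42/1
  p_1/q_1 = 85/2
  p_2/q_2 = 212/5
  p_3/q_3 = 297/7
  p_4/q_4 = 2588/61
  p_5/q_5 = 2885/68
  p_6/q_6 = 8358/197
  p_7/q_7 = 19601/462
q_6 = 197 ≤ 349 < 462 = q_7, so the answer is 8358/197.

8358/197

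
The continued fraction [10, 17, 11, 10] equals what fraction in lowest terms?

19081/1897

Using pₖ = aₖpₖ₋₁ + pₖ₋₂ and qₖ = aₖqₖ₋₁ + qₖ₋₂:
  k=0: a=10, p=10, q=1
  k=1: a=17, p=171, q=17
  k=2: a=11, p=1891, q=188
  k=3: a=10, p=19081, q=1897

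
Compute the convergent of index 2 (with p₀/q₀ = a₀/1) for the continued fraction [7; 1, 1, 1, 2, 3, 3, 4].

15/2

Using pₖ = aₖpₖ₋₁ + pₖ₋₂, qₖ = aₖqₖ₋₁ + qₖ₋₂ (with p₋₁=1, p₋₂=0, q₋₁=0, q₋₂=1):
  k=0: a=7, p=7, q=1
  k=1: a=1, p=8, q=1
  k=2: a=1, p=15, q=2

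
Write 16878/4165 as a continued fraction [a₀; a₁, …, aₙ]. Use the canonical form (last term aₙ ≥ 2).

16878 = 4*4165 + 218
4165 = 19*218 + 23
218 = 9*23 + 11
23 = 2*11 + 1
11 = 11*1 + 0  (stop)
So 16878/4165 = [4; 19, 9, 2, 11].

[4; 19, 9, 2, 11]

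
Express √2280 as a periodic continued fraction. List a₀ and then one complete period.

[47; 1, 2, 1, 94]

a₀ = ⌊√2280⌋ = 47.
With m₀=0, d₀=1 and mₖ₊₁ = dₖaₖ − mₖ, dₖ₊₁ = (n − mₖ₊₁²)/dₖ, aₖ₊₁ = ⌊(a₀+mₖ₊₁)/dₖ₊₁⌋:
  k=1: m=47, d=71, a=1
  k=2: m=24, d=24, a=2
  k=3: m=24, d=71, a=1
  k=4: m=47, d=1, a=94
d=1 and a=2a₀=94 at k=4, so the next step gives (m, d) = (47, 71) again — its k=1 value — and the period has length 4.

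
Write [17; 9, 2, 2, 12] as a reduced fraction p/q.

9973/583

Using pₖ = aₖpₖ₋₁ + pₖ₋₂ and qₖ = aₖqₖ₋₁ + qₖ₋₂:
  k=0: a=17, p=17, q=1
  k=1: a=9, p=154, q=9
  k=2: a=2, p=325, q=19
  k=3: a=2, p=804, q=47
  k=4: a=12, p=9973, q=583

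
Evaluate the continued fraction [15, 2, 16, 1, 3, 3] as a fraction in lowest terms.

Fold from the inside: start with 3/1.
  3 + 1/3 = 10/3
  1 + 3/10 = 13/10
  16 + 10/13 = 218/13
  2 + 13/218 = 449/218
  15 + 218/449 = 6953/449

6953/449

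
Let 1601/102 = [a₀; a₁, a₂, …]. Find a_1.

1601 = 15·102 + 71   →  a_0 = 15
102 = 1·71 + 31   →  a_1 = 1

1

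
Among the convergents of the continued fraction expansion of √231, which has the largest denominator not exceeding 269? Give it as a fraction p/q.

√231 = [15; 5, 30, …] (period length 2).
Convergents:
  p_0/q_0 = 15/1
  p_1/q_1 = 76/5
  p_2/q_2 = 2295/151
  p_3/q_3 = 11551/760
q_2 = 151 ≤ 269 < 760 = q_3, so the answer is 2295/151.

2295/151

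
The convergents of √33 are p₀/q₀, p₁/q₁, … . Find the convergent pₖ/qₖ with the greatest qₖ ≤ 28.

√33 = [5; 1, 2, 1, 10, …] (period length 4).
Convergents:
  p_0/q_0 = 5/1
  p_1/q_1 = 6/1
  p_2/q_2 = 17/3
  p_3/q_3 = 23/4
  p_4/q_4 = 247/43
q_3 = 4 ≤ 28 < 43 = q_4, so the answer is 23/4.

23/4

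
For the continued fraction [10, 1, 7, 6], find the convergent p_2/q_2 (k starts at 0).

87/8

Using pₖ = aₖpₖ₋₁ + pₖ₋₂, qₖ = aₖqₖ₋₁ + qₖ₋₂ (with p₋₁=1, p₋₂=0, q₋₁=0, q₋₂=1):
  k=0: a=10, p=10, q=1
  k=1: a=1, p=11, q=1
  k=2: a=7, p=87, q=8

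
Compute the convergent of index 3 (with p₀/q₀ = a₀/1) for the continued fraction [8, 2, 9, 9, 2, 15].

1466/173

Using pₖ = aₖpₖ₋₁ + pₖ₋₂, qₖ = aₖqₖ₋₁ + qₖ₋₂ (with p₋₁=1, p₋₂=0, q₋₁=0, q₋₂=1):
  k=0: a=8, p=8, q=1
  k=1: a=2, p=17, q=2
  k=2: a=9, p=161, q=19
  k=3: a=9, p=1466, q=173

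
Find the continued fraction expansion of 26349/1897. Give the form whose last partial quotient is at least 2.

26349 = 13*1897 + 1688
1897 = 1*1688 + 209
1688 = 8*209 + 16
209 = 13*16 + 1
16 = 16*1 + 0  (stop)
So 26349/1897 = [13; 1, 8, 13, 16].

[13; 1, 8, 13, 16]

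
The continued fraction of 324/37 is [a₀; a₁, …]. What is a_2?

324 = 8·37 + 28   →  a_0 = 8
37 = 1·28 + 9   →  a_1 = 1
28 = 3·9 + 1   →  a_2 = 3

3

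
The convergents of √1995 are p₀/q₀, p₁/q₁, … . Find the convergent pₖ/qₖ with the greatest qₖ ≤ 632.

23896/535

√1995 = [44; 1, 1, 1, 88, …] (period length 4).
Convergents:
  p_0/q_0 = 44/1
  p_1/q_1 = 45/1
  p_2/q_2 = 89/2
  p_3/q_3 = 134/3
  p_4/q_4 = 11881/266
  p_5/q_5 = 12015/269
  p_6/q_6 = 23896/535
  p_7/q_7 = 35911/804
q_6 = 535 ≤ 632 < 804 = q_7, so the answer is 23896/535.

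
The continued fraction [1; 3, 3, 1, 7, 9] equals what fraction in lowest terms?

Using pₖ = aₖpₖ₋₁ + pₖ₋₂ and qₖ = aₖqₖ₋₁ + qₖ₋₂:
  k=0: a=1, p=1, q=1
  k=1: a=3, p=4, q=3
  k=2: a=3, p=13, q=10
  k=3: a=1, p=17, q=13
  k=4: a=7, p=132, q=101
  k=5: a=9, p=1205, q=922

1205/922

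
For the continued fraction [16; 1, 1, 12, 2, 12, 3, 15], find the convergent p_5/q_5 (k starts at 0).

10721/649

Using pₖ = aₖpₖ₋₁ + pₖ₋₂, qₖ = aₖqₖ₋₁ + qₖ₋₂ (with p₋₁=1, p₋₂=0, q₋₁=0, q₋₂=1):
  k=0: a=16, p=16, q=1
  k=1: a=1, p=17, q=1
  k=2: a=1, p=33, q=2
  k=3: a=12, p=413, q=25
  k=4: a=2, p=859, q=52
  k=5: a=12, p=10721, q=649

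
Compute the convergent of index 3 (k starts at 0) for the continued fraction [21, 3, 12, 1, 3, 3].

Using pₖ = aₖpₖ₋₁ + pₖ₋₂, qₖ = aₖqₖ₋₁ + qₖ₋₂ (with p₋₁=1, p₋₂=0, q₋₁=0, q₋₂=1):
  k=0: a=21, p=21, q=1
  k=1: a=3, p=64, q=3
  k=2: a=12, p=789, q=37
  k=3: a=1, p=853, q=40

853/40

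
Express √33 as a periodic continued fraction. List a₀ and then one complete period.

[5; 1, 2, 1, 10]

a₀ = ⌊√33⌋ = 5.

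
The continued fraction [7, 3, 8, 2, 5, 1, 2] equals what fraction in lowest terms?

Using pₖ = aₖpₖ₋₁ + pₖ₋₂ and qₖ = aₖqₖ₋₁ + qₖ₋₂:
  k=0: a=7, p=7, q=1
  k=1: a=3, p=22, q=3
  k=2: a=8, p=183, q=25
  k=3: a=2, p=388, q=53
  k=4: a=5, p=2123, q=290
  k=5: a=1, p=2511, q=343
  k=6: a=2, p=7145, q=976

7145/976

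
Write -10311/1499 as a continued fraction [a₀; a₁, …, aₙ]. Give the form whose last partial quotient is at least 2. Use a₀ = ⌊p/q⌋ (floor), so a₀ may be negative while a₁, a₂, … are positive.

[-7; 8, 4, 4, 3, 3]

-10311 = -7×1499 + 182
1499 = 8×182 + 43
182 = 4×43 + 10
43 = 4×10 + 3
10 = 3×3 + 1
3 = 3×1 + 0  (stop)
So -10311/1499 = [-7; 8, 4, 4, 3, 3].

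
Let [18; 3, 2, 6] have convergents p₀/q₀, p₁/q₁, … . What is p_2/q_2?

128/7

Using pₖ = aₖpₖ₋₁ + pₖ₋₂, qₖ = aₖqₖ₋₁ + qₖ₋₂ (with p₋₁=1, p₋₂=0, q₋₁=0, q₋₂=1):
  k=0: a=18, p=18, q=1
  k=1: a=3, p=55, q=3
  k=2: a=2, p=128, q=7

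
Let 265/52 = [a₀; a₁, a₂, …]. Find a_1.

265 = 5·52 + 5   →  a_0 = 5
52 = 10·5 + 2   →  a_1 = 10

10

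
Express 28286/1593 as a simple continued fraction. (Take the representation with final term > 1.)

28286 = 17*1593 + 1205
1593 = 1*1205 + 388
1205 = 3*388 + 41
388 = 9*41 + 19
41 = 2*19 + 3
19 = 6*3 + 1
3 = 3*1 + 0  (stop)
So 28286/1593 = [17; 1, 3, 9, 2, 6, 3].

[17; 1, 3, 9, 2, 6, 3]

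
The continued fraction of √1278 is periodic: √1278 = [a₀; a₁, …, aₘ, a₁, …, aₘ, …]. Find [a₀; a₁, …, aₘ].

a₀ = ⌊√1278⌋ = 35.

[35; 1, 2, 1, 70]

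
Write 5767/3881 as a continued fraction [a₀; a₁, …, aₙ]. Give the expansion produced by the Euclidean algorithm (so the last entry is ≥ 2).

5767 = 1*3881 + 1886
3881 = 2*1886 + 109
1886 = 17*109 + 33
109 = 3*33 + 10
33 = 3*10 + 3
10 = 3*3 + 1
3 = 3*1 + 0  (stop)
So 5767/3881 = [1; 2, 17, 3, 3, 3, 3].

[1; 2, 17, 3, 3, 3, 3]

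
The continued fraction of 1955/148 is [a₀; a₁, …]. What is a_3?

3

1955 = 13·148 + 31   →  a_0 = 13
148 = 4·31 + 24   →  a_1 = 4
31 = 1·24 + 7   →  a_2 = 1
24 = 3·7 + 3   →  a_3 = 3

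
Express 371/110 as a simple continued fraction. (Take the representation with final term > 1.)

371 = 3*110 + 41
110 = 2*41 + 28
41 = 1*28 + 13
28 = 2*13 + 2
13 = 6*2 + 1
2 = 2*1 + 0  (stop)
So 371/110 = [3; 2, 1, 2, 6, 2].

[3; 2, 1, 2, 6, 2]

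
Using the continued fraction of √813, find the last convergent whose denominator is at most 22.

57/2

√813 = [28; 1, 1, 18, 1, 1, 56, …] (period length 6).
Convergents:
  p_0/q_0 = 28/1
  p_1/q_1 = 29/1
  p_2/q_2 = 57/2
  p_3/q_3 = 1055/37
q_2 = 2 ≤ 22 < 37 = q_3, so the answer is 57/2.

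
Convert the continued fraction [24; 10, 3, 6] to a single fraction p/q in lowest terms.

Using pₖ = aₖpₖ₋₁ + pₖ₋₂ and qₖ = aₖqₖ₋₁ + qₖ₋₂:
  k=0: a=24, p=24, q=1
  k=1: a=10, p=241, q=10
  k=2: a=3, p=747, q=31
  k=3: a=6, p=4723, q=196

4723/196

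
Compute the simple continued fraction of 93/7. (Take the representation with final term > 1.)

[13; 3, 2]

93 = 13×7 + 2
7 = 3×2 + 1
2 = 2×1 + 0  (stop)
So 93/7 = [13; 3, 2].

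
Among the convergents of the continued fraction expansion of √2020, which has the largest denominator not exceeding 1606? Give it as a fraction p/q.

√2020 = [44; 1, 16, 1, 88, …] (period length 4).
Convergents:
  p_0/q_0 = 44/1
  p_1/q_1 = 45/1
  p_2/q_2 = 764/17
  p_3/q_3 = 809/18
  p_4/q_4 = 71956/1601
  p_5/q_5 = 72765/1619
q_4 = 1601 ≤ 1606 < 1619 = q_5, so the answer is 71956/1601.

71956/1601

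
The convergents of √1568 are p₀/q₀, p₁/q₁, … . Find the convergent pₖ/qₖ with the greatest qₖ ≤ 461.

√1568 = [39; 1, 1, 2, 19, 2, 1, 1, 78, …] (period length 8).
Convergents:
  p_0/q_0 = 39/1
  p_1/q_1 = 40/1
  p_2/q_2 = 79/2
  p_3/q_3 = 198/5
  p_4/q_4 = 3841/97
  p_5/q_5 = 7880/199
  p_6/q_6 = 11721/296
  p_7/q_7 = 19601/495
q_6 = 296 ≤ 461 < 495 = q_7, so the answer is 11721/296.

11721/296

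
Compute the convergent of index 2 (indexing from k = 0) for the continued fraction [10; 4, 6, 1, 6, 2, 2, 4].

Using pₖ = aₖpₖ₋₁ + pₖ₋₂, qₖ = aₖqₖ₋₁ + qₖ₋₂ (with p₋₁=1, p₋₂=0, q₋₁=0, q₋₂=1):
  k=0: a=10, p=10, q=1
  k=1: a=4, p=41, q=4
  k=2: a=6, p=256, q=25

256/25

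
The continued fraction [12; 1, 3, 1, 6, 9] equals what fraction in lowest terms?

3979/311

Fold from the inside: start with 9/1.
  6 + 1/9 = 55/9
  1 + 9/55 = 64/55
  3 + 55/64 = 247/64
  1 + 64/247 = 311/247
  12 + 247/311 = 3979/311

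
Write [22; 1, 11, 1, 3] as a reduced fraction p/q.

Using pₖ = aₖpₖ₋₁ + pₖ₋₂ and qₖ = aₖqₖ₋₁ + qₖ₋₂:
  k=0: a=22, p=22, q=1
  k=1: a=1, p=23, q=1
  k=2: a=11, p=275, q=12
  k=3: a=1, p=298, q=13
  k=4: a=3, p=1169, q=51

1169/51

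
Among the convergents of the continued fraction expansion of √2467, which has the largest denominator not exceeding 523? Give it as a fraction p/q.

√2467 = [49; 1, 2, 49, 2, 1, 98, …] (period length 6).
Convergents:
  p_0/q_0 = 49/1
  p_1/q_1 = 50/1
  p_2/q_2 = 149/3
  p_3/q_3 = 7351/148
  p_4/q_4 = 14851/299
  p_5/q_5 = 22202/447
  p_6/q_6 = 2190647/44105
q_5 = 447 ≤ 523 < 44105 = q_6, so the answer is 22202/447.

22202/447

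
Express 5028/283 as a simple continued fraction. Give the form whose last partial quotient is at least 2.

[17; 1, 3, 3, 2, 9]

5028 = 17*283 + 217
283 = 1*217 + 66
217 = 3*66 + 19
66 = 3*19 + 9
19 = 2*9 + 1
9 = 9*1 + 0  (stop)
So 5028/283 = [17; 1, 3, 3, 2, 9].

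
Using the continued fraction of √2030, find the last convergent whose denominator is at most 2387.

73035/1621

√2030 = [45; 18, 90, …] (period length 2).
Convergents:
  p_0/q_0 = 45/1
  p_1/q_1 = 811/18
  p_2/q_2 = 73035/1621
  p_3/q_3 = 1315441/29196
q_2 = 1621 ≤ 2387 < 29196 = q_3, so the answer is 73035/1621.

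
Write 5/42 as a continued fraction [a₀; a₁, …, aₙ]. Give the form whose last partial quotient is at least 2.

5 = 0*42 + 5
42 = 8*5 + 2
5 = 2*2 + 1
2 = 2*1 + 0  (stop)
So 5/42 = [0; 8, 2, 2].

[0; 8, 2, 2]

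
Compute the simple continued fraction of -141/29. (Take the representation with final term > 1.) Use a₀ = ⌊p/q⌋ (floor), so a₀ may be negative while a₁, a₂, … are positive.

-141 = -5*29 + 4
29 = 7*4 + 1
4 = 4*1 + 0  (stop)
So -141/29 = [-5; 7, 4].

[-5; 7, 4]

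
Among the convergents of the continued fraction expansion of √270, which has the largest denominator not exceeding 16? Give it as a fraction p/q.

√270 = [16; 2, 3, 6, 3, 2, 32, …] (period length 6).
Convergents:
  p_0/q_0 = 16/1
  p_1/q_1 = 33/2
  p_2/q_2 = 115/7
  p_3/q_3 = 723/44
q_2 = 7 ≤ 16 < 44 = q_3, so the answer is 115/7.

115/7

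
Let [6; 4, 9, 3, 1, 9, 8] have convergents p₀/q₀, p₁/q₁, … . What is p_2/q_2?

231/37

Using pₖ = aₖpₖ₋₁ + pₖ₋₂, qₖ = aₖqₖ₋₁ + qₖ₋₂ (with p₋₁=1, p₋₂=0, q₋₁=0, q₋₂=1):
  k=0: a=6, p=6, q=1
  k=1: a=4, p=25, q=4
  k=2: a=9, p=231, q=37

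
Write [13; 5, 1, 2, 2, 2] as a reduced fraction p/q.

Using pₖ = aₖpₖ₋₁ + pₖ₋₂ and qₖ = aₖqₖ₋₁ + qₖ₋₂:
  k=0: a=13, p=13, q=1
  k=1: a=5, p=66, q=5
  k=2: a=1, p=79, q=6
  k=3: a=2, p=224, q=17
  k=4: a=2, p=527, q=40
  k=5: a=2, p=1278, q=97

1278/97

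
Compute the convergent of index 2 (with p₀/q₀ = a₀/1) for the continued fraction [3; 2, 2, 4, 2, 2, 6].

17/5

Using pₖ = aₖpₖ₋₁ + pₖ₋₂, qₖ = aₖqₖ₋₁ + qₖ₋₂ (with p₋₁=1, p₋₂=0, q₋₁=0, q₋₂=1):
  k=0: a=3, p=3, q=1
  k=1: a=2, p=7, q=2
  k=2: a=2, p=17, q=5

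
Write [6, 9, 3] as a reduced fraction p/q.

171/28

Fold from the inside: start with 3/1.
  9 + 1/3 = 28/3
  6 + 3/28 = 171/28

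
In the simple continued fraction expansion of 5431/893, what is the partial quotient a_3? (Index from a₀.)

3

5431 = 6·893 + 73   →  a_0 = 6
893 = 12·73 + 17   →  a_1 = 12
73 = 4·17 + 5   →  a_2 = 4
17 = 3·5 + 2   →  a_3 = 3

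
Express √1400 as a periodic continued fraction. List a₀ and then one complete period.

[37; 2, 2, 2, 74]

a₀ = ⌊√1400⌋ = 37.
With m₀=0, d₀=1 and mₖ₊₁ = dₖaₖ − mₖ, dₖ₊₁ = (n − mₖ₊₁²)/dₖ, aₖ₊₁ = ⌊(a₀+mₖ₊₁)/dₖ₊₁⌋:
  k=1: m=37, d=31, a=2
  k=2: m=25, d=25, a=2
  k=3: m=25, d=31, a=2
  k=4: m=37, d=1, a=74
d=1 and a=2a₀=74 at k=4, so the next step gives (m, d) = (37, 31) again — its k=1 value — and the period has length 4.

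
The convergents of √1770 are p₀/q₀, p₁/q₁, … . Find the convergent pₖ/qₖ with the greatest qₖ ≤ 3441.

49518/1177

√1770 = [42; 14, 84, …] (period length 2).
Convergents:
  p_0/q_0 = 42/1
  p_1/q_1 = 589/14
  p_2/q_2 = 49518/1177
  p_3/q_3 = 693841/16492
q_2 = 1177 ≤ 3441 < 16492 = q_3, so the answer is 49518/1177.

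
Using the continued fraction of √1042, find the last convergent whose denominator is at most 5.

√1042 = [32; 3, 1, 1, 3, 64, …] (period length 5).
Convergents:
  p_0/q_0 = 32/1
  p_1/q_1 = 97/3
  p_2/q_2 = 129/4
  p_3/q_3 = 226/7
q_2 = 4 ≤ 5 < 7 = q_3, so the answer is 129/4.

129/4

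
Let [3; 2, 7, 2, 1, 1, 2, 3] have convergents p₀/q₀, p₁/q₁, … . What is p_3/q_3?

Using pₖ = aₖpₖ₋₁ + pₖ₋₂, qₖ = aₖqₖ₋₁ + qₖ₋₂ (with p₋₁=1, p₋₂=0, q₋₁=0, q₋₂=1):
  k=0: a=3, p=3, q=1
  k=1: a=2, p=7, q=2
  k=2: a=7, p=52, q=15
  k=3: a=2, p=111, q=32

111/32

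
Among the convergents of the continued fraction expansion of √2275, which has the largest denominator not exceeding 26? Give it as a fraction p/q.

1097/23

√2275 = [47; 1, 2, 3, 2, 1, 94, …] (period length 6).
Convergents:
  p_0/q_0 = 47/1
  p_1/q_1 = 48/1
  p_2/q_2 = 143/3
  p_3/q_3 = 477/10
  p_4/q_4 = 1097/23
  p_5/q_5 = 1574/33
q_4 = 23 ≤ 26 < 33 = q_5, so the answer is 1097/23.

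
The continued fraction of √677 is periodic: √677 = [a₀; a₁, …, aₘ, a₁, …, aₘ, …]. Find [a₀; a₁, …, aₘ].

[26; 52]

a₀ = ⌊√677⌋ = 26.
With m₀=0, d₀=1 and mₖ₊₁ = dₖaₖ − mₖ, dₖ₊₁ = (n − mₖ₊₁²)/dₖ, aₖ₊₁ = ⌊(a₀+mₖ₊₁)/dₖ₊₁⌋:
  k=1: m=26, d=1, a=52
d=1 and a=2a₀=52 at k=1, so the next step gives (m, d) = (26, 1) again — its k=1 value — and the period has length 1.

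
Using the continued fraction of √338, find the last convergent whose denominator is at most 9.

92/5

√338 = [18; 2, 1, 1, 2, 36, …] (period length 5).
Convergents:
  p_0/q_0 = 18/1
  p_1/q_1 = 37/2
  p_2/q_2 = 55/3
  p_3/q_3 = 92/5
  p_4/q_4 = 239/13
q_3 = 5 ≤ 9 < 13 = q_4, so the answer is 92/5.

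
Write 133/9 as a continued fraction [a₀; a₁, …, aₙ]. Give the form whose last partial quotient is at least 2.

[14; 1, 3, 2]

133 = 14*9 + 7
9 = 1*7 + 2
7 = 3*2 + 1
2 = 2*1 + 0  (stop)
So 133/9 = [14; 1, 3, 2].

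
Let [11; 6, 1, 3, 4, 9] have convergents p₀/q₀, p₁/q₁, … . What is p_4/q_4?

Using pₖ = aₖpₖ₋₁ + pₖ₋₂, qₖ = aₖqₖ₋₁ + qₖ₋₂ (with p₋₁=1, p₋₂=0, q₋₁=0, q₋₂=1):
  k=0: a=11, p=11, q=1
  k=1: a=6, p=67, q=6
  k=2: a=1, p=78, q=7
  k=3: a=3, p=301, q=27
  k=4: a=4, p=1282, q=115

1282/115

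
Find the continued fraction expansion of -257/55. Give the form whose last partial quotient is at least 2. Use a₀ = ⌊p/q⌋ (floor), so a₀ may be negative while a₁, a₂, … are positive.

[-5; 3, 18]

-257 = -5·55 + 18
55 = 3·18 + 1
18 = 18·1 + 0  (stop)
So -257/55 = [-5; 3, 18].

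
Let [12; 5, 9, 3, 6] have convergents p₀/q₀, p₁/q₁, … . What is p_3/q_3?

1744/143

Using pₖ = aₖpₖ₋₁ + pₖ₋₂, qₖ = aₖqₖ₋₁ + qₖ₋₂ (with p₋₁=1, p₋₂=0, q₋₁=0, q₋₂=1):
  k=0: a=12, p=12, q=1
  k=1: a=5, p=61, q=5
  k=2: a=9, p=561, q=46
  k=3: a=3, p=1744, q=143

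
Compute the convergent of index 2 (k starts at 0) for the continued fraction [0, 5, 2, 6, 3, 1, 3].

2/11

Using pₖ = aₖpₖ₋₁ + pₖ₋₂, qₖ = aₖqₖ₋₁ + qₖ₋₂ (with p₋₁=1, p₋₂=0, q₋₁=0, q₋₂=1):
  k=0: a=0, p=0, q=1
  k=1: a=5, p=1, q=5
  k=2: a=2, p=2, q=11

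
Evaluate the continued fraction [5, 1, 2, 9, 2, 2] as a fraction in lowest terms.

Fold from the inside: start with 2/1.
  2 + 1/2 = 5/2
  9 + 2/5 = 47/5
  2 + 5/47 = 99/47
  1 + 47/99 = 146/99
  5 + 99/146 = 829/146

829/146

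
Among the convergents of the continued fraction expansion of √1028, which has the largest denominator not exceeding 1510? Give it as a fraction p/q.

√1028 = [32; 16, 64, …] (period length 2).
Convergents:
  p_0/q_0 = 32/1
  p_1/q_1 = 513/16
  p_2/q_2 = 32864/1025
  p_3/q_3 = 526337/16416
q_2 = 1025 ≤ 1510 < 16416 = q_3, so the answer is 32864/1025.

32864/1025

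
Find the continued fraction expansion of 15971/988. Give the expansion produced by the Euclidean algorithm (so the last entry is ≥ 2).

[16; 6, 16, 3, 3]

15971 = 16·988 + 163
988 = 6·163 + 10
163 = 16·10 + 3
10 = 3·3 + 1
3 = 3·1 + 0  (stop)
So 15971/988 = [16; 6, 16, 3, 3].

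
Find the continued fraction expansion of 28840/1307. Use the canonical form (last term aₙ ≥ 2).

[22; 15, 5, 17]

28840 = 22·1307 + 86
1307 = 15·86 + 17
86 = 5·17 + 1
17 = 17·1 + 0  (stop)
So 28840/1307 = [22; 15, 5, 17].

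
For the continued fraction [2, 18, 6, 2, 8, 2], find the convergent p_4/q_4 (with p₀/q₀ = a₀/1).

Using pₖ = aₖpₖ₋₁ + pₖ₋₂, qₖ = aₖqₖ₋₁ + qₖ₋₂ (with p₋₁=1, p₋₂=0, q₋₁=0, q₋₂=1):
  k=0: a=2, p=2, q=1
  k=1: a=18, p=37, q=18
  k=2: a=6, p=224, q=109
  k=3: a=2, p=485, q=236
  k=4: a=8, p=4104, q=1997

4104/1997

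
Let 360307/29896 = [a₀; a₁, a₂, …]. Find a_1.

360307 = 12·29896 + 1555   →  a_0 = 12
29896 = 19·1555 + 351   →  a_1 = 19

19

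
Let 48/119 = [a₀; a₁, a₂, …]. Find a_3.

11

48 = 0·119 + 48   →  a_0 = 0
119 = 2·48 + 23   →  a_1 = 2
48 = 2·23 + 2   →  a_2 = 2
23 = 11·2 + 1   →  a_3 = 11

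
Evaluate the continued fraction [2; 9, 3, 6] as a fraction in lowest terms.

373/177

Fold from the inside: start with 6/1.
  3 + 1/6 = 19/6
  9 + 6/19 = 177/19
  2 + 19/177 = 373/177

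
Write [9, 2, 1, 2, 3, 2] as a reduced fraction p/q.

Fold from the inside: start with 2/1.
  3 + 1/2 = 7/2
  2 + 2/7 = 16/7
  1 + 7/16 = 23/16
  2 + 16/23 = 62/23
  9 + 23/62 = 581/62

581/62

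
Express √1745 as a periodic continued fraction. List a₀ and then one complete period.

a₀ = ⌊√1745⌋ = 41.
With m₀=0, d₀=1 and mₖ₊₁ = dₖaₖ − mₖ, dₖ₊₁ = (n − mₖ₊₁²)/dₖ, aₖ₊₁ = ⌊(a₀+mₖ₊₁)/dₖ₊₁⌋:
  k=1: m=41, d=64, a=1
  k=2: m=23, d=19, a=3
  k=3: m=34, d=31, a=2
  k=4: m=28, d=31, a=2
  k=5: m=34, d=19, a=3
  k=6: m=23, d=64, a=1
  k=7: m=41, d=1, a=82
d=1 and a=2a₀=82 at k=7, so the next step gives (m, d) = (41, 64) again — its k=1 value — and the period has length 7.

[41; 1, 3, 2, 2, 3, 1, 82]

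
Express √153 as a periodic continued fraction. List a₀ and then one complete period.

[12; 2, 1, 2, 2, 2, 1, 2, 24]

a₀ = ⌊√153⌋ = 12.
With m₀=0, d₀=1 and mₖ₊₁ = dₖaₖ − mₖ, dₖ₊₁ = (n − mₖ₊₁²)/dₖ, aₖ₊₁ = ⌊(a₀+mₖ₊₁)/dₖ₊₁⌋:
  k=1: m=12, d=9, a=2
  k=2: m=6, d=13, a=1
  k=3: m=7, d=8, a=2
  k=4: m=9, d=9, a=2
  k=5: m=9, d=8, a=2
  k=6: m=7, d=13, a=1
  k=7: m=6, d=9, a=2
  k=8: m=12, d=1, a=24
d=1 and a=2a₀=24 at k=8, so the next step gives (m, d) = (12, 9) again — its k=1 value — and the period has length 8.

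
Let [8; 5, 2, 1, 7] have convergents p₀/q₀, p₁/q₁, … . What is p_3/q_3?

131/16

Using pₖ = aₖpₖ₋₁ + pₖ₋₂, qₖ = aₖqₖ₋₁ + qₖ₋₂ (with p₋₁=1, p₋₂=0, q₋₁=0, q₋₂=1):
  k=0: a=8, p=8, q=1
  k=1: a=5, p=41, q=5
  k=2: a=2, p=90, q=11
  k=3: a=1, p=131, q=16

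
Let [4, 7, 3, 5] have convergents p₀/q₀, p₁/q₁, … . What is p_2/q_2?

91/22

Using pₖ = aₖpₖ₋₁ + pₖ₋₂, qₖ = aₖqₖ₋₁ + qₖ₋₂ (with p₋₁=1, p₋₂=0, q₋₁=0, q₋₂=1):
  k=0: a=4, p=4, q=1
  k=1: a=7, p=29, q=7
  k=2: a=3, p=91, q=22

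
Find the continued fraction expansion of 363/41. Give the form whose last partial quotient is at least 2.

[8; 1, 5, 1, 5]

363 = 8×41 + 35
41 = 1×35 + 6
35 = 5×6 + 5
6 = 1×5 + 1
5 = 5×1 + 0  (stop)
So 363/41 = [8; 1, 5, 1, 5].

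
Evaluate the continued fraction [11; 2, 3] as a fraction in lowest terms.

80/7

Using pₖ = aₖpₖ₋₁ + pₖ₋₂ and qₖ = aₖqₖ₋₁ + qₖ₋₂:
  k=0: a=11, p=11, q=1
  k=1: a=2, p=23, q=2
  k=2: a=3, p=80, q=7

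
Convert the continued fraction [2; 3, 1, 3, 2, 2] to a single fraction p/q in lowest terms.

Fold from the inside: start with 2/1.
  2 + 1/2 = 5/2
  3 + 2/5 = 17/5
  1 + 5/17 = 22/17
  3 + 17/22 = 83/22
  2 + 22/83 = 188/83

188/83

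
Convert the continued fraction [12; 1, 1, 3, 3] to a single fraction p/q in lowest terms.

Using pₖ = aₖpₖ₋₁ + pₖ₋₂ and qₖ = aₖqₖ₋₁ + qₖ₋₂:
  k=0: a=12, p=12, q=1
  k=1: a=1, p=13, q=1
  k=2: a=1, p=25, q=2
  k=3: a=3, p=88, q=7
  k=4: a=3, p=289, q=23

289/23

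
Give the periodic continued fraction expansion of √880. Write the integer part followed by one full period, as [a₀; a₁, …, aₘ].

a₀ = ⌊√880⌋ = 29.
With m₀=0, d₀=1 and mₖ₊₁ = dₖaₖ − mₖ, dₖ₊₁ = (n − mₖ₊₁²)/dₖ, aₖ₊₁ = ⌊(a₀+mₖ₊₁)/dₖ₊₁⌋:
  k=1: m=29, d=39, a=1
  k=2: m=10, d=20, a=1
  k=3: m=10, d=39, a=1
  k=4: m=29, d=1, a=58
d=1 and a=2a₀=58 at k=4, so the next step gives (m, d) = (29, 39) again — its k=1 value — and the period has length 4.

[29; 1, 1, 1, 58]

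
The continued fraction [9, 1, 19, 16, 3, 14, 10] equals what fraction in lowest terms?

Using pₖ = aₖpₖ₋₁ + pₖ₋₂ and qₖ = aₖqₖ₋₁ + qₖ₋₂:
  k=0: a=9, p=9, q=1
  k=1: a=1, p=10, q=1
  k=2: a=19, p=199, q=20
  k=3: a=16, p=3194, q=321
  k=4: a=3, p=9781, q=983
  k=5: a=14, p=140128, q=14083
  k=6: a=10, p=1411061, q=141813

1411061/141813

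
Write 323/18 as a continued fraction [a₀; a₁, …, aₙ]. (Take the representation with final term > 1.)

323 = 17×18 + 17
18 = 1×17 + 1
17 = 17×1 + 0  (stop)
So 323/18 = [17; 1, 17].

[17; 1, 17]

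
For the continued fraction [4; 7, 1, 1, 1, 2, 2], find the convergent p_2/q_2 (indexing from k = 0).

33/8

Using pₖ = aₖpₖ₋₁ + pₖ₋₂, qₖ = aₖqₖ₋₁ + qₖ₋₂ (with p₋₁=1, p₋₂=0, q₋₁=0, q₋₂=1):
  k=0: a=4, p=4, q=1
  k=1: a=7, p=29, q=7
  k=2: a=1, p=33, q=8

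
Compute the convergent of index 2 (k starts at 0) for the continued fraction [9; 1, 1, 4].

19/2

Using pₖ = aₖpₖ₋₁ + pₖ₋₂, qₖ = aₖqₖ₋₁ + qₖ₋₂ (with p₋₁=1, p₋₂=0, q₋₁=0, q₋₂=1):
  k=0: a=9, p=9, q=1
  k=1: a=1, p=10, q=1
  k=2: a=1, p=19, q=2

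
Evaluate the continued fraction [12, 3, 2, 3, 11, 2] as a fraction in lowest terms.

Using pₖ = aₖpₖ₋₁ + pₖ₋₂ and qₖ = aₖqₖ₋₁ + qₖ₋₂:
  k=0: a=12, p=12, q=1
  k=1: a=3, p=37, q=3
  k=2: a=2, p=86, q=7
  k=3: a=3, p=295, q=24
  k=4: a=11, p=3331, q=271
  k=5: a=2, p=6957, q=566

6957/566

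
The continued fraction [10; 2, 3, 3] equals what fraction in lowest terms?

Using pₖ = aₖpₖ₋₁ + pₖ₋₂ and qₖ = aₖqₖ₋₁ + qₖ₋₂:
  k=0: a=10, p=10, q=1
  k=1: a=2, p=21, q=2
  k=2: a=3, p=73, q=7
  k=3: a=3, p=240, q=23

240/23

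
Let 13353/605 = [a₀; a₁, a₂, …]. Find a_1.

13353 = 22·605 + 43   →  a_0 = 22
605 = 14·43 + 3   →  a_1 = 14

14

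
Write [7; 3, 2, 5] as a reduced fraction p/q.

Fold from the inside: start with 5/1.
  2 + 1/5 = 11/5
  3 + 5/11 = 38/11
  7 + 11/38 = 277/38

277/38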